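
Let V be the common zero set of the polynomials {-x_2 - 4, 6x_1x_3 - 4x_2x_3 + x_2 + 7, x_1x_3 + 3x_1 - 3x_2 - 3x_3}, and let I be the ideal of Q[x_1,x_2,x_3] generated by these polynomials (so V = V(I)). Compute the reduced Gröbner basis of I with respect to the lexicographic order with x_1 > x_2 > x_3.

G = {x_1 - 17/9x_3 + 23/6, x_2 + 4, x_3^2 - 21/34x_3 + 9/34}

f_1 = -x_2 - 4, LT = x_2.
f_2 = 6x_1x_3 - 4x_2x_3 + x_2 + 7, LT = x_1x_3.
f_3 = x_1x_3 + 3x_1 - 3x_2 - 3x_3, LT = x_1x_3.

S(f_1,f_2): leading monomials are coprime, so the S-polynomial reduces to 0 (Buchberger's first criterion).
S(f_1,f_3): leading monomials are coprime, so the S-polynomial reduces to 0 (Buchberger's first criterion).
S(f_2,f_3): lcm = x_1x_3. S = -3x_1 - 2/3x_2x_3 + 19/6x_2 + 3x_3 + 7/6.
  leading term x_1: no divisor's leading term divides it; move -3x_1 to the remainder.
  leading term x_2x_3: subtract (2/3x_3)·f_1 from -2/3x_2x_3 + 19/6x_2 + 3x_3 + 7/6 → 19/6x_2 + 17/3x_3 + 7/6
  leading term x_2: subtract (-19/6)·f_1 from 19/6x_2 + 17/3x_3 + 7/6 → 17/3x_3 - 23/2
  leading term x_3: no divisor's leading term divides it; move 17/3x_3 to the remainder.
  leading term 1: no divisor's leading term divides it; move -23/2 to the remainder.
  remainder -3x_1 + 17/3x_3 - 23/2 ≠ 0; add g_4 = -3x_1 + 17/3x_3 - 23/2 to the basis.

S(f_1,g_4): leading monomials are coprime, so the S-polynomial reduces to 0 (Buchberger's first criterion).
S(f_2,g_4): lcm = x_1x_3. S = -2/3x_2x_3 + 1/6x_2 + 17/9x_3^2 - 23/6x_3 + 7/6.
  leading term x_2x_3: subtract (2/3x_3)·f_1 from -2/3x_2x_3 + 1/6x_2 + 17/9x_3^2 - 23/6x_3 + 7/6 → 1/6x_2 + 17/9x_3^2 - 7/6x_3 + 7/6
  leading term x_2: subtract (-1/6)·f_1 from 1/6x_2 + 17/9x_3^2 - 7/6x_3 + 7/6 → 17/9x_3^2 - 7/6x_3 + 1/2
  leading term x_3^2: no divisor's leading term divides it; move 17/9x_3^2 to the remainder.
  leading term x_3: no divisor's leading term divides it; move -7/6x_3 to the remainder.
  leading term 1: no divisor's leading term divides it; move 1/2 to the remainder.
  remainder 17/9x_3^2 - 7/6x_3 + 1/2 ≠ 0; add g_5 = 17/9x_3^2 - 7/6x_3 + 1/2 to the basis.

S(f_3,g_4): lcm = x_1x_3. S = 3x_1 - 3x_2 + 17/9x_3^2 - 41/6x_3.
  leading term x_1: subtract (-1)·g_4 from 3x_1 - 3x_2 + 17/9x_3^2 - 41/6x_3 → -3x_2 + 17/9x_3^2 - 7/6x_3 - 23/2
  leading term x_2: subtract (3)·f_1 from -3x_2 + 17/9x_3^2 - 7/6x_3 - 23/2 → 17/9x_3^2 - 7/6x_3 + 1/2
  leading term x_3^2: subtract (1)·g_5 from 17/9x_3^2 - 7/6x_3 + 1/2 → 0
  remainder 0.

S(f_1,g_5): leading monomials are coprime, so the S-polynomial reduces to 0 (Buchberger's first criterion).
S(f_2,g_5): lcm = x_1x_3^2. S = 21/34x_1x_3 - 9/34x_1 - 2/3x_2x_3^2 + 1/6x_2x_3 + 7/6x_3.
  leading term x_1x_3: subtract (7/68)·f_2 from 21/34x_1x_3 - 9/34x_1 - 2/3x_2x_3^2 + 1/6x_2x_3 + 7/6x_3 → -9/34x_1 - 2/3x_2x_3^2 + 59/102x_2x_3 - 7/68x_2 + 7/6x_3 - 49/68
  leading term x_1: subtract (3/34)·g_4 from -9/34x_1 - 2/3x_2x_3^2 + 59/102x_2x_3 - 7/68x_2 + 7/6x_3 - 49/68 → -2/3x_2x_3^2 + 59/102x_2x_3 - 7/68x_2 + 2/3x_3 + 5/17
  leading term x_2x_3^2: subtract (2/3x_3^2)·f_1 from -2/3x_2x_3^2 + 59/102x_2x_3 - 7/68x_2 + 2/3x_3 + 5/17 → 59/102x_2x_3 - 7/68x_2 + 8/3x_3^2 + 2/3x_3 + 5/17
  leading term x_2x_3: subtract (-59/102x_3)·f_1 from 59/102x_2x_3 - 7/68x_2 + 8/3x_3^2 + 2/3x_3 + 5/17 → -7/68x_2 + 8/3x_3^2 - 28/17x_3 + 5/17
  leading term x_2: subtract (7/68)·f_1 from -7/68x_2 + 8/3x_3^2 - 28/17x_3 + 5/17 → 8/3x_3^2 - 28/17x_3 + 12/17
  leading term x_3^2: subtract (24/17)·g_5 from 8/3x_3^2 - 28/17x_3 + 12/17 → 0
  remainder 0.

S(f_3,g_5): lcm = x_1x_3^2. S = 123/34x_1x_3 - 9/34x_1 - 3x_2x_3 - 3x_3^2.
  leading term x_1x_3: subtract (41/68)·f_2 from 123/34x_1x_3 - 9/34x_1 - 3x_2x_3 - 3x_3^2 → -9/34x_1 - 10/17x_2x_3 - 41/68x_2 - 3x_3^2 - 287/68
  leading term x_1: subtract (3/34)·g_4 from -9/34x_1 - 10/17x_2x_3 - 41/68x_2 - 3x_3^2 - 287/68 → -10/17x_2x_3 - 41/68x_2 - 3x_3^2 - 1/2x_3 - 109/34
  leading term x_2x_3: subtract (10/17x_3)·f_1 from -10/17x_2x_3 - 41/68x_2 - 3x_3^2 - 1/2x_3 - 109/34 → -41/68x_2 - 3x_3^2 + 63/34x_3 - 109/34
  leading term x_2: subtract (41/68)·f_1 from -41/68x_2 - 3x_3^2 + 63/34x_3 - 109/34 → -3x_3^2 + 63/34x_3 - 27/34
  leading term x_3^2: subtract (-27/17)·g_5 from -3x_3^2 + 63/34x_3 - 27/34 → 0
  remainder 0.

S(g_4,g_5): leading monomials are coprime, so the S-polynomial reduces to 0 (Buchberger's first criterion).
Every S-polynomial of the final basis reduces to 0, so we have a Gröbner basis.
Inter-reduce: drop elements whose leading term is divisible by another's, tail-reduce, and make monic.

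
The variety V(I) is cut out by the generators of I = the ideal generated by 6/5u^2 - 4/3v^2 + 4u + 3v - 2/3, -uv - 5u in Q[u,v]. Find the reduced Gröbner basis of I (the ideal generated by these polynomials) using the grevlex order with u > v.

G = {v^3 + 11/4v^2 - 43/4v + 5/2, u^2 - 10/9v^2 + 10/3u + 5/2v - 5/9, uv + 5u}

f_1 = 6/5u^2 - 4/3v^2 + 4u + 3v - 2/3, LT = u^2.
f_2 = -uv - 5u, LT = uv.

S(f_1,f_2): lcm = u^2v. S = -10/9v^3 - 5u^2 + 10/3uv + 5/2v^2 - 5/9v.
  leading term v^3: no divisor's leading term divides it; move -10/9v^3 to the remainder.
  leading term u^2: subtract (-25/6)·f_1 from -5u^2 + 10/3uv + 5/2v^2 - 5/9v → 10/3uv - 55/18v^2 + 50/3u + 215/18v - 25/9
  leading term uv: subtract (-10/3)·f_2 from 10/3uv - 55/18v^2 + 50/3u + 215/18v - 25/9 → -55/18v^2 + 215/18v - 25/9
  leading term v^2: no divisor's leading term divides it; move -55/18v^2 to the remainder.
  leading term v: no divisor's leading term divides it; move 215/18v to the remainder.
  leading term 1: no divisor's leading term divides it; move -25/9 to the remainder.
  remainder -10/9v^3 - 55/18v^2 + 215/18v - 25/9 ≠ 0; add g_3 = -10/9v^3 - 55/18v^2 + 215/18v - 25/9 to the basis.

S(f_1,g_3): leading monomials are coprime, so the S-polynomial reduces to 0 (Buchberger's first criterion).
S(f_2,g_3): lcm = uv^3. S = 9/4uv^2 + 43/4uv - 5/2u.
  leading term uv^2: subtract (-9/4v)·f_2 from 9/4uv^2 + 43/4uv - 5/2u → -1/2uv - 5/2u
  leading term uv: subtract (1/2)·f_2 from -1/2uv - 5/2u → 0
  remainder 0.

Every S-polynomial of the final basis reduces to 0, so we have a Gröbner basis.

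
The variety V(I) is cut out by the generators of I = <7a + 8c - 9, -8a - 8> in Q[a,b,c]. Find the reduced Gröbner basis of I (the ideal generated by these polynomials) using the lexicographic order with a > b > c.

f_1 = 7a + 8c - 9, LT = a.
f_2 = -8a - 8, LT = a.

S(f_1,f_2): lcm = a. S = 8/7c - 16/7.
  reduce S modulo (f_1, f_2):
  remainder 8/7c - 16/7 ≠ 0; add g_3 = 8/7c - 16/7 to the basis.

The other S-polynomials (S(f_1,g_3), S(f_2,g_3)) all reduce to 0 modulo the current basis, so we have a Gröbner basis.
Inter-reduce: drop elements whose leading term is divisible by another's, tail-reduce, and make monic.

G = {a + 1, c - 2}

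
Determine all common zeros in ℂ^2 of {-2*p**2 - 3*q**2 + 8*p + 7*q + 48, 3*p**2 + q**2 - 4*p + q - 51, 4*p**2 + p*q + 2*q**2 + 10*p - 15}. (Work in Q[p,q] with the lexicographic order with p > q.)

Compute a lex Gröbner basis by Buchberger's algorithm.
f_1 = -2*p**2 + 8*p - 3*q**2 + 7*q + 48, LT = p**2.
f_2 = 3*p**2 - 4*p + q**2 + q - 51, LT = p**2.
f_3 = 4*p**2 + p*q + 10*p + 2*q**2 - 15, LT = p**2.

S(f_1,f_2): lcm = p**2. S = -8/3*p + 7/6*q**2 - 23/6*q - 7.
  leading term p: no divisor's leading term divides it; move -8/3*p to the remainder.
  leading term q**2: no divisor's leading term divides it; move 7/6*q**2 to the remainder.
  leading term q: no divisor's leading term divides it; move -23/6*q to the remainder.
  leading term 1: no divisor's leading term divides it; move -7 to the remainder.
  remainder -8/3*p + 7/6*q**2 - 23/6*q - 7 ≠ 0; add h_4 = -8/3*p + 7/6*q**2 - 23/6*q - 7 to the basis.

S(f_1,f_3): lcm = p**2. S = -1/4*p*q - 13/2*p + q**2 - 7/2*q - 81/4.
  leading term p*q: subtract (3/32*q)·h_4 from -1/4*p*q - 13/2*p + q**2 - 7/2*q - 81/4 → -13/2*p - 7/64*q**3 + 87/64*q**2 - 91/32*q - 81/4
  leading term p: subtract (39/16)·h_4 from -13/2*p - 7/64*q**3 + 87/64*q**2 - 91/32*q - 81/4 → -7/64*q**3 - 95/64*q**2 + 13/2*q - 51/16
  leading term q**3: no divisor's leading term divides it; move -7/64*q**3 to the remainder.
  leading term q**2: no divisor's leading term divides it; move -95/64*q**2 to the remainder.
  leading term q: no divisor's leading term divides it; move 13/2*q to the remainder.
  leading term 1: no divisor's leading term divides it; move -51/16 to the remainder.
  remainder -7/64*q**3 - 95/64*q**2 + 13/2*q - 51/16 ≠ 0; add h_5 = -7/64*q**3 - 95/64*q**2 + 13/2*q - 51/16 to the basis.

S(f_1,h_4): lcm = p**2. S = 7/16*p*q**2 - 23/16*p*q - 53/8*p + 3/2*q**2 - 7/2*q - 24.
  leading term p*q**2: subtract (-21/128*q**2)·h_4 from 7/16*p*q**2 - 23/16*p*q - 53/8*p + 3/2*q**2 - 7/2*q - 24 → -23/16*p*q - 53/8*p + 49/256*q**4 - 161/256*q**3 + 45/128*q**2 - 7/2*q - 24
  leading term p*q: subtract (69/128*q)·h_4 from -23/16*p*q - 53/8*p + 49/256*q**4 - 161/256*q**3 + 45/128*q**2 - 7/2*q - 24 → -53/8*p + 49/256*q**4 - 161/128*q**3 + 619/256*q**2 + 35/128*q - 24
  leading term p: subtract (159/64)·h_4 from -53/8*p + 49/256*q**4 - 161/128*q**3 + 619/256*q**2 + 35/128*q - 24 → 49/256*q**4 - 161/128*q**3 - 123/256*q**2 + 627/64*q - 423/64
  leading term q**4: subtract (-7/4*q)·h_5 from 49/256*q**4 - 161/128*q**3 - 123/256*q**2 + 627/64*q - 423/64 → -987/256*q**3 + 2789/256*q**2 + 135/32*q - 423/64
  leading term q**3: subtract (141/4)·h_5 from -987/256*q**3 + 2789/256*q**2 + 135/32*q - 423/64 → 2023/32*q**2 - 7197/32*q + 423/4
  leading term q**2: no divisor's leading term divides it; move 2023/32*q**2 to the remainder.
  leading term q: no divisor's leading term divides it; move -7197/32*q to the remainder.
  leading term 1: no divisor's leading term divides it; move 423/4 to the remainder.
  remainder 2023/32*q**2 - 7197/32*q + 423/4 ≠ 0; add h_6 = 2023/32*q**2 - 7197/32*q + 423/4 to the basis.

S(h_5,h_6): lcm = q**3. S = 34652/2023*q**2 - 123608/2023*q + 204/7.
  leading term q**2: subtract (1108864/4092529)·h_6 from 34652/2023*q**2 - 123608/2023*q + 204/7 → -668540/4092529*q + 2005620/4092529
  leading term q: no divisor's leading term divides it; move -668540/4092529*q to the remainder.
  leading term 1: no divisor's leading term divides it; move 2005620/4092529 to the remainder.
  remainder -668540/4092529*q + 2005620/4092529 ≠ 0; add h_7 = -668540/4092529*q + 2005620/4092529 to the basis.

The other S-polynomials (S(f_2,f_3), S(f_2,h_4), S(f_3,h_4), S(f_1,h_5), S(f_2,h_5), S(f_3,h_5), S(h_4,h_5), S(f_1,h_6), S(f_2,h_6), S(f_3,h_6), S(h_4,h_6), S(f_1,h_7), S(f_2,h_7), S(f_3,h_7), S(h_4,h_7), S(h_5,h_7), S(h_6,h_7)) all reduce to 0 modulo the current basis, so we have a Gröbner basis.
Inter-reduce: drop elements whose leading term is divisible by another's, tail-reduce, and make monic.
Reduced Gröbner basis: {p + 3, q - 3}.

A lex Gröbner basis eliminates variables successively. Here q - 3 depends only on q, with roots {3}; lifting each root through the earlier basis elements recovers the full solutions.
  q = 3: the earlier basis element becomes p + 3 = 0, giving p = -3 — point (-3, 3).

{(-3, 3)}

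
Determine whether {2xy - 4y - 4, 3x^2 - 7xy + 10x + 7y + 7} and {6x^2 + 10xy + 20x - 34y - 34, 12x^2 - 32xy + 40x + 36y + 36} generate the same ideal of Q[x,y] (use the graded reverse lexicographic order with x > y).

Yes, the ideals are equal.

For a fixed monomial order, each ideal has a unique reduced Gröbner basis; comparing bases decides equality.
Buchberger on the first generating set:
f_1 = 2xy - 4y - 4, LT = xy.
f_2 = 3x^2 - 7xy + 10x + 7y + 7, LT = x^2.

S(f_1,f_2): lcm = x^2y. S = 7/3xy^2 - 16/3xy - 7/3y^2 - 2x - 7/3y.
  reduce S modulo (f_1, f_2):
  remainder 7/3y^2 - 2x - 25/3y - 32/3 ≠ 0; add g_3 = 7/3y^2 - 2x - 25/3y - 32/3 to the basis.

The other S-polynomials (S(f_1,g_3), S(f_2,g_3)) all reduce to 0 modulo the current basis, so we have a Gröbner basis.
Inter-reduce: drop elements whose leading term is divisible by another's, tail-reduce, and make monic.
Reduced Gröbner basis: {x^2 + 10/3x - 7/3y - 7/3, xy - 2y - 2, y^2 - 6/7x - 25/7y - 32/7}.

Buchberger on the second generating set:
h_1 = 6x^2 + 10xy + 20x - 34y - 34, LT = x^2.
h_2 = 12x^2 - 32xy + 40x + 36y + 36, LT = x^2.

S(h_1,h_2): lcm = x^2. S = 13/3xy - 26/3y - 26/3.
  reduce S modulo (h_1, h_2):
  remainder 13/3xy - 26/3y - 26/3 ≠ 0; add k_3 = 13/3xy - 26/3y - 26/3 to the basis.

S(h_1,k_3): lcm = x^2y. S = 5/3xy^2 + 16/3xy - 17/3y^2 + 2x - 17/3y.
  reduce S modulo (h_1, h_2, k_3):
  remainder -7/3y^2 + 2x + 25/3y + 32/3 ≠ 0; add k_4 = -7/3y^2 + 2x + 25/3y + 32/3 to the basis.

The other S-polynomials (S(h_2,k_3), S(h_1,k_4), S(h_2,k_4), S(k_3,k_4)) all reduce to 0 modulo the current basis, so we have a Gröbner basis.
Inter-reduce: drop elements whose leading term is divisible by another's, tail-reduce, and make monic.
Reduced Gröbner basis: {x^2 + 10/3x - 7/3y - 7/3, xy - 2y - 2, y^2 - 6/7x - 25/7y - 32/7}.

The two bases agree; hence the ideals are identical.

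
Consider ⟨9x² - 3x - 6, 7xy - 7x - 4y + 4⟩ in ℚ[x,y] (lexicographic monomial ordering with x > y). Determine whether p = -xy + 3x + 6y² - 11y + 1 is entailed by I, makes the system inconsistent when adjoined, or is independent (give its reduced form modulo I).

Adjoining -xy + 3x + 6y² - 11y + 1 makes the ideal the whole ring: the system is inconsistent.

First compute the reduced Gröbner basis of I by Buchberger's algorithm.
f_1 = 9x² - 3x - 6, LT = x².
f_2 = 7xy - 7x - 4y + 4, LT = xy.

S(f_1,f_2): lcm = x²y. S = x² + 5/21xy - 4/7x - ⅔y.
  reduce S modulo (f_1, f_2):
  remainder -26/49y + 26/49 ≠ 0; add h_3 = -26/49y + 26/49 to the basis.

The other S-polynomials (S(f_1,h_3), S(f_2,h_3)) all reduce to 0 modulo the current basis, so we have a Gröbner basis.
Inter-reduce: drop elements whose leading term is divisible by another's, tail-reduce, and make monic.
Reduced Gröbner basis: {x² - ⅓x - ⅔, y - 1}.
Label its elements g_1 = x² - ⅓x - ⅔, g_2 = y - 1.

Reduce p = -xy + 3x + 6y² - 11y + 1 modulo G:
  leading term xy: subtract (-x)·g_2 from -xy + 3x + 6y² - 11y + 1 → 2x + 6y² - 11y + 1
  leading term x: no divisor's leading term divides it; move 2x to the remainder.
  leading term y²: subtract (6y)·g_2 from 6y² - 11y + 1 → -5y + 1
  leading term y: subtract (-5)·g_2 from -5y + 1 → -4
  leading term 1: no divisor's leading term divides it; move -4 to the remainder.
  normal form = 2x - 4.
The normal form is nonzero, so p ∉ I. Since p minus its normal form lies in I, I + (p) = I + (r) where r = 2x - 4; decide whether this ideal is the whole ring.
Run Buchberger on G together with r (pairs among the g_i already reduce to 0 since G is a Gröbner basis):
g_1 = x² - ⅓x - ⅔, LT = x².
g_2 = y - 1, LT = y.
r = 2x - 4, LT = x.

S(g_1,r): lcm = x². S = 5/3x - ⅔.
  reduce S modulo (g_1, g_2, r):
  remainder 8/3 ≠ 0; add m_4 = 8/3 to the basis.

The other S-polynomials (S(g_1,g_2), S(g_2,r), S(g_1,m_4), S(g_2,m_4), S(r,m_4)) all reduce to 0 modulo the current basis, so we have a Gröbner basis.
Inter-reduce: drop elements whose leading term is divisible by another's, tail-reduce, and make monic.
Reduced Gröbner basis: {1}.
The reduced Gröbner basis of I + (p) is {1}: the ideal is the whole ring, so the enlarged system has no common solution — adjoining p is inconsistent.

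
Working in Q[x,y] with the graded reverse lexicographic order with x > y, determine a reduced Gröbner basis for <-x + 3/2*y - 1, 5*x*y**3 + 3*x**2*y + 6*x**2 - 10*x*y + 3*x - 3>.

This is the nonlinear analogue of row-reducing a linear system.

f_1 = -x + 3/2*y - 1, LT = x.
f_2 = 5*x*y**3 + 3*x**2*y + 6*x**2 - 10*x*y + 3*x - 3, LT = x*y**3.

S(f_1,f_2): lcm = x*y**3. S = -3/2*y**4 - 3/5*x**2*y + y**3 - 6/5*x**2 + 2*x*y - 3/5*x + 3/5.
  leading term y**4: no divisor's leading term divides it; move -3/2*y**4 to the remainder.
  leading term x**2*y: subtract (3/5*x*y)·f_1 from -3/5*x**2*y + y**3 - 6/5*x**2 + 2*x*y - 3/5*x + 3/5 → -9/10*x*y**2 + y**3 - 6/5*x**2 + 13/5*x*y - 3/5*x + 3/5
  leading term x*y**2: subtract (9/10*y**2)·f_1 from -9/10*x*y**2 + y**3 - 6/5*x**2 + 13/5*x*y - 3/5*x + 3/5 → -7/20*y**3 - 6/5*x**2 + 13/5*x*y + 9/10*y**2 - 3/5*x + 3/5
  leading term y**3: no divisor's leading term divides it; move -7/20*y**3 to the remainder.
  leading term x**2: subtract (6/5*x)·f_1 from -6/5*x**2 + 13/5*x*y + 9/10*y**2 - 3/5*x + 3/5 → 4/5*x*y + 9/10*y**2 + 3/5*x + 3/5
  leading term x*y: subtract (-4/5*y)·f_1 from 4/5*x*y + 9/10*y**2 + 3/5*x + 3/5 → 21/10*y**2 + 3/5*x - 4/5*y + 3/5
  leading term y**2: no divisor's leading term divides it; move 21/10*y**2 to the remainder.
  leading term x: subtract (-3/5)·f_1 from 3/5*x - 4/5*y + 3/5 → 1/10*y
  leading term y: no divisor's leading term divides it; move 1/10*y to the remainder.
  remainder -3/2*y**4 - 7/20*y**3 + 21/10*y**2 + 1/10*y ≠ 0; add g_3 = -3/2*y**4 - 7/20*y**3 + 21/10*y**2 + 1/10*y to the basis.

The other S-polynomials (S(f_1,g_3), S(f_2,g_3)) all reduce to 0 modulo the current basis, so we have a Gröbner basis.
Inter-reduce: drop elements whose leading term is divisible by another's, tail-reduce, and make monic.

G = {y**4 + 7/30*y**3 - 7/5*y**2 - 1/15*y, x - 3/2*y + 1}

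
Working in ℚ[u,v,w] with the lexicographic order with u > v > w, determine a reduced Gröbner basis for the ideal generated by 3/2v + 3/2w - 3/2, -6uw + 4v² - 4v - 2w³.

G = {uw + ⅓w³ - ⅔w² + ⅔w, v + w - 1}

f_1 = 3/2v + 3/2w - 3/2, LT = v.
f_2 = -6uw + 4v² - 4v - 2w³, LT = uw.

The S-polynomials (S(f_1,f_2)) all reduce to 0 modulo the current basis, so we have a Gröbner basis.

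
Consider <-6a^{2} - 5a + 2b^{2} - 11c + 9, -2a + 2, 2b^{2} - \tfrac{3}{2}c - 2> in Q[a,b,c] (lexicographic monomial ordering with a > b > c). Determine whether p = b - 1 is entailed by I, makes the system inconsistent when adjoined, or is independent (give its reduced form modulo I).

b - 1 is independent of I; its normal form modulo I is b - 1.

First compute the reduced Gröbner basis of I by Buchberger's algorithm.
f_1 = -6a^{2} - 5a + 2b^{2} - 11c + 9, LT = a^{2}.
f_2 = -2a + 2, LT = a.
f_3 = 2b^{2} - \tfrac{3}{2}c - 2, LT = b^{2}.

S(f_1,f_2): lcm = a^{2}. S = \tfrac{11}{6}a - \tfrac{1}{3}b^{2} + \tfrac{11}{6}c - \tfrac{3}{2}.
  leading term a: subtract (-\tfrac{11}{12})·f_2 from \tfrac{11}{6}a - \tfrac{1}{3}b^{2} + \tfrac{11}{6}c - \tfrac{3}{2} → -\tfrac{1}{3}b^{2} + \tfrac{11}{6}c + \tfrac{1}{3}
  leading term b^{2}: subtract (-\tfrac{1}{6})·f_3 from -\tfrac{1}{3}b^{2} + \tfrac{11}{6}c + \tfrac{1}{3} → \tfrac{19}{12}c
  leading term c: no divisor's leading term divides it; move \tfrac{19}{12}c to the remainder.
  remainder \tfrac{19}{12}c ≠ 0; add h_4 = \tfrac{19}{12}c to the basis.

The other S-polynomials (S(f_1,f_3), S(f_2,f_3), S(f_1,h_4), S(f_2,h_4), S(f_3,h_4)) all reduce to 0 modulo the current basis, so we have a Gröbner basis.
Inter-reduce: drop elements whose leading term is divisible by another's, tail-reduce, and make monic.
Reduced Gröbner basis: {a - 1, b^{2} - 1, c}.
Label its elements g_1 = a - 1, g_2 = b^{2} - 1, g_3 = c.

Reduce p = b - 1 modulo G:
  leading term b: no divisor's leading term divides it; move b to the remainder.
  leading term 1: no divisor's leading term divides it; move -1 to the remainder.
  normal form = b - 1.
The normal form is nonzero, so p ∉ I. Since p minus its normal form lies in I, I + (p) = I + (r) where r = b - 1; decide whether this ideal is the whole ring.
Run Buchberger on G together with r (pairs among the g_i already reduce to 0 since G is a Gröbner basis):
g_1 = a - 1, LT = a.
g_2 = b^{2} - 1, LT = b^{2}.
g_3 = c, LT = c.
r = b - 1, LT = b.

The S-polynomials (S(g_1,g_2), S(g_1,g_3), S(g_1,r), S(g_2,g_3), S(g_2,r), S(g_3,r)) all reduce to 0 modulo the current basis, so we have a Gröbner basis.
Inter-reduce: drop elements whose leading term is divisible by another's, tail-reduce, and make monic.
Reduced Gröbner basis: {a - 1, b - 1, c}.
The reduced Gröbner basis of I + (p) is {a - 1, b - 1, c} ≠ {1}, a proper ideal, so the enlarged system stays consistent: p is independent of I, with normal form b - 1.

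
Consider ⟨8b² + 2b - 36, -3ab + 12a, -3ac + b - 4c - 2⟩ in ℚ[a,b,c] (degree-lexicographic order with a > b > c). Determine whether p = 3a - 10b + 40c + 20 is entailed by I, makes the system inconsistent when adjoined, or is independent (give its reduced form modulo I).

First compute the reduced Gröbner basis of I by Buchberger's algorithm.
f_1 = 8b² + 2b - 36, LT = b².
f_2 = -3ab + 12a, LT = ab.
f_3 = -3ac + b - 4c - 2, LT = ac.

S(f_1,f_2): lcm = ab². S = 17/4ab - 9/2a.
  reduce S modulo (f_1, f_2, f_3):
  remainder 25/2a ≠ 0; add h_4 = 25/2a to the basis.

S(f_2,f_3): lcm = abc. S = -4ac + ⅓b² - 4/3bc - ⅔b.
  reduce S modulo (f_1, f_2, f_3, h_4):
  remainder -4/3bc - 25/12b + 16/3c + 25/6 ≠ 0; add h_5 = -4/3bc - 25/12b + 16/3c + 25/6 to the basis.

S(f_3,h_4): lcm = ac. S = -⅓b + 4/3c + ⅔.
  reduce S modulo (f_1, f_2, f_3, h_4, h_5):
  remainder -⅓b + 4/3c + ⅔ ≠ 0; add h_6 = -⅓b + 4/3c + ⅔ to the basis.

S(h_5,h_6): lcm = bc. S = 4c² + 25/16b - 2c - 25/8.
  reduce S modulo (f_1, f_2, f_3, h_4, h_5, h_6):
  remainder 4c² + 17/4c ≠ 0; add h_7 = 4c² + 17/4c to the basis.

The other S-polynomials (S(f_1,f_3), S(f_1,h_4), S(f_2,h_4), S(f_1,h_5), S(f_2,h_5), S(f_3,h_5), S(h_4,h_5), S(f_1,h_6), S(f_2,h_6), S(f_3,h_6), S(h_4,h_6), S(f_1,h_7), S(f_2,h_7), S(f_3,h_7), S(h_4,h_7), S(h_5,h_7), S(h_6,h_7)) all reduce to 0 modulo the current basis, so we have a Gröbner basis.
Inter-reduce: drop elements whose leading term is divisible by another's, tail-reduce, and make monic.
Reduced Gröbner basis: {c² + 17/16c, a, b - 4c - 2}.
Label its elements g_1 = c² + 17/16c, g_2 = a, g_3 = b - 4c - 2.

Reduce p = 3a - 10b + 40c + 20 modulo G:
  leading term a: subtract (3)·g_2 from 3a - 10b + 40c + 20 → -10b + 40c + 20
  leading term b: subtract (-10)·g_3 from -10b + 40c + 20 → 0
  normal form = 0.
Since the normal form is 0, p ∈ I.

Ideal membership is decidable via reduction modulo a Gröbner basis.

3a - 10b + 40c + 20 lies in I (it reduces to 0).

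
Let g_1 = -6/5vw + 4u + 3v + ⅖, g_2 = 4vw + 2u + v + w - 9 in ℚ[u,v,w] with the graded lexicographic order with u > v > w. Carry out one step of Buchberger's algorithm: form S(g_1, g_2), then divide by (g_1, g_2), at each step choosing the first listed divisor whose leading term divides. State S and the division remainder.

lcm(LM(g_1), LM(g_2)) = vw.
S = (lcm/LT(g_1))·g_1 − (lcm/LT(g_2))·g_2 = -23/6u - 11/4v - ¼w + 23/12.
Reduce S modulo (g_1, g_2) in that order:
  leading term u: no divisor's leading term divides it; move -23/6u to the remainder.
  leading term v: no divisor's leading term divides it; move -11/4v to the remainder.
  leading term w: no divisor's leading term divides it; move -¼w to the remainder.
  leading term 1: no divisor's leading term divides it; move 23/12 to the remainder.
The remainder -23/6u - 11/4v - ¼w + 23/12 is nonzero, so it would be added as the next basis element.

S(g_1, g_2) = -23/6u - 11/4v - ¼w + 23/12; remainder on division = -23/6u - 11/4v - ¼w + 23/12.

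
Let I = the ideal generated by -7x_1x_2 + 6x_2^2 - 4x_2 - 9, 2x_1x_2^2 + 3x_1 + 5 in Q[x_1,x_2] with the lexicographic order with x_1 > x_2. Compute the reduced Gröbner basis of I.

f_1 = -7x_1x_2 + 6x_2^2 - 4x_2 - 9, LT = x_1x_2.
f_2 = 2x_1x_2^2 + 3x_1 + 5, LT = x_1x_2^2.

S(f_1,f_2): lcm = x_1x_2^2. S = -3/2x_1 - 6/7x_2^3 + 4/7x_2^2 + 9/7x_2 - 5/2.
  leading term x_1: no divisor's leading term divides it; move -3/2x_1 to the remainder.
  leading term x_2^3: no divisor's leading term divides it; move -6/7x_2^3 to the remainder.
  leading term x_2^2: no divisor's leading term divides it; move 4/7x_2^2 to the remainder.
  leading term x_2: no divisor's leading term divides it; move 9/7x_2 to the remainder.
  leading term 1: no divisor's leading term divides it; move -5/2 to the remainder.
  remainder -3/2x_1 - 6/7x_2^3 + 4/7x_2^2 + 9/7x_2 - 5/2 ≠ 0; add g_3 = -3/2x_1 - 6/7x_2^3 + 4/7x_2^2 + 9/7x_2 - 5/2 to the basis.

S(f_1,g_3): lcm = x_1x_2. S = -4/7x_2^4 + 8/21x_2^3 - 23/21x_2 + 9/7.
  leading term x_2^4: no divisor's leading term divides it; move -4/7x_2^4 to the remainder.
  leading term x_2^3: no divisor's leading term divides it; move 8/21x_2^3 to the remainder.
  leading term x_2: no divisor's leading term divides it; move -23/21x_2 to the remainder.
  leading term 1: no divisor's leading term divides it; move 9/7 to the remainder.
  remainder -4/7x_2^4 + 8/21x_2^3 - 23/21x_2 + 9/7 ≠ 0; add g_4 = -4/7x_2^4 + 8/21x_2^3 - 23/21x_2 + 9/7 to the basis.

S(f_2,g_3): lcm = x_1x_2^2. S = 3/2x_1 - 4/7x_2^5 + 8/21x_2^4 + 6/7x_2^3 - 5/3x_2^2 + 5/2.
  leading term x_1: subtract (-1)·g_3 from 3/2x_1 - 4/7x_2^5 + 8/21x_2^4 + 6/7x_2^3 - 5/3x_2^2 + 5/2 → -4/7x_2^5 + 8/21x_2^4 - 23/21x_2^2 + 9/7x_2
  leading term x_2^5: subtract (x_2)·g_4 from -4/7x_2^5 + 8/21x_2^4 - 23/21x_2^2 + 9/7x_2 → 0
  remainder 0.

S(f_1,g_4): lcm = x_1x_2^4. S = 2/3x_1x_2^3 - 23/12x_1x_2 + 9/4x_1 - 6/7x_2^5 + 4/7x_2^4 + 9/7x_2^3.
  leading term x_1x_2^3: subtract (-2/21x_2^2)·f_1 from 2/3x_1x_2^3 - 23/12x_1x_2 + 9/4x_1 - 6/7x_2^5 + 4/7x_2^4 + 9/7x_2^3 → -23/12x_1x_2 + 9/4x_1 - 6/7x_2^5 + 8/7x_2^4 + 19/21x_2^3 - 6/7x_2^2
  leading term x_1x_2: subtract (23/84)·f_1 from -23/12x_1x_2 + 9/4x_1 - 6/7x_2^5 + 8/7x_2^4 + 19/21x_2^3 - 6/7x_2^2 → 9/4x_1 - 6/7x_2^5 + 8/7x_2^4 + 19/21x_2^3 - 5/2x_2^2 + 23/21x_2 + 69/28
  leading term x_1: subtract (-3/2)·g_3 from 9/4x_1 - 6/7x_2^5 + 8/7x_2^4 + 19/21x_2^3 - 5/2x_2^2 + 23/21x_2 + 69/28 → -6/7x_2^5 + 8/7x_2^4 - 8/21x_2^3 - 23/14x_2^2 + 127/42x_2 - 9/7
  leading term x_2^5: subtract (3/2x_2)·g_4 from -6/7x_2^5 + 8/7x_2^4 - 8/21x_2^3 - 23/14x_2^2 + 127/42x_2 - 9/7 → 4/7x_2^4 - 8/21x_2^3 + 23/21x_2 - 9/7
  leading term x_2^4: subtract (-1)·g_4 from 4/7x_2^4 - 8/21x_2^3 + 23/21x_2 - 9/7 → 0
  remainder 0.

S(f_2,g_4): lcm = x_1x_2^4. S = 2/3x_1x_2^3 + 3/2x_1x_2^2 - 23/12x_1x_2 + 9/4x_1 + 5/2x_2^2.
  leading term x_1x_2^3: subtract (-2/21x_2^2)·f_1 from 2/3x_1x_2^3 + 3/2x_1x_2^2 - 23/12x_1x_2 + 9/4x_1 + 5/2x_2^2 → 3/2x_1x_2^2 - 23/12x_1x_2 + 9/4x_1 + 4/7x_2^4 - 8/21x_2^3 + 23/14x_2^2
  leading term x_1x_2^2: subtract (-3/14x_2)·f_1 from 3/2x_1x_2^2 - 23/12x_1x_2 + 9/4x_1 + 4/7x_2^4 - 8/21x_2^3 + 23/14x_2^2 → -23/12x_1x_2 + 9/4x_1 + 4/7x_2^4 + 19/21x_2^3 + 11/14x_2^2 - 27/14x_2
  leading term x_1x_2: subtract (23/84)·f_1 from -23/12x_1x_2 + 9/4x_1 + 4/7x_2^4 + 19/21x_2^3 + 11/14x_2^2 - 27/14x_2 → 9/4x_1 + 4/7x_2^4 + 19/21x_2^3 - 6/7x_2^2 - 5/6x_2 + 69/28
  leading term x_1: subtract (-3/2)·g_3 from 9/4x_1 + 4/7x_2^4 + 19/21x_2^3 - 6/7x_2^2 - 5/6x_2 + 69/28 → 4/7x_2^4 - 8/21x_2^3 + 23/21x_2 - 9/7
  leading term x_2^4: subtract (-1)·g_4 from 4/7x_2^4 - 8/21x_2^3 + 23/21x_2 - 9/7 → 0
  remainder 0.

S(g_3,g_4): leading monomials are coprime, so the S-polynomial reduces to 0 (Buchberger's first criterion).
Every S-polynomial of the final basis reduces to 0, so we have a Gröbner basis.
Inter-reduce: drop elements whose leading term is divisible by another's, tail-reduce, and make monic.

G = {x_1 + 4/7x_2^3 - 8/21x_2^2 - 6/7x_2 + 5/3, x_2^4 - 2/3x_2^3 + 23/12x_2 - 9/4}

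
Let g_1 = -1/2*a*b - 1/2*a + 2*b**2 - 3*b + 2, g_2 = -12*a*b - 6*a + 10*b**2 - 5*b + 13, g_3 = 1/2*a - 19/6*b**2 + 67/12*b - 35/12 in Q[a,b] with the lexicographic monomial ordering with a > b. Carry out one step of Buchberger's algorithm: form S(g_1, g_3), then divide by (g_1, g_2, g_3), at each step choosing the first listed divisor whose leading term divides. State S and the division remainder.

lcm(LM(g_1), LM(g_3)) = a*b.
S = (lcm/LT(g_1))·g_1 − (lcm/LT(g_3))·g_3 = a + 19/3*b**3 - 91/6*b**2 + 71/6*b - 4.
Reduce S modulo (g_1, g_2, g_3) in that order:
  leading term a: subtract (2)·g_3 from a + 19/3*b**3 - 91/6*b**2 + 71/6*b - 4 → 19/3*b**3 - 53/6*b**2 + 2/3*b + 11/6
  leading term b**3: no divisor's leading term divides it; move 19/3*b**3 to the remainder.
  leading term b**2: no divisor's leading term divides it; move -53/6*b**2 to the remainder.
  leading term b: no divisor's leading term divides it; move 2/3*b to the remainder.
  leading term 1: no divisor's leading term divides it; move 11/6 to the remainder.
The remainder 19/3*b**3 - 53/6*b**2 + 2/3*b + 11/6 is nonzero, so it would be added as the next basis element.

S(g_1, g_3) = a + 19/3*b**3 - 91/6*b**2 + 71/6*b - 4; remainder on division = 19/3*b**3 - 53/6*b**2 + 2/3*b + 11/6.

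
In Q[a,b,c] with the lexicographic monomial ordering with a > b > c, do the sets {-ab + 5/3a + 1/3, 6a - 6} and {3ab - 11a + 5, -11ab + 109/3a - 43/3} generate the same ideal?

Yes, the ideals are equal.

Equality of ideals is decidable: compute both reduced Gröbner bases (unique for the ordering) and check whether they agree.
Buchberger on the first generating set:
f_1 = -ab + 5/3a + 1/3, LT = ab.
f_2 = 6a - 6, LT = a.

S(f_1,f_2): lcm = ab. S = -5/3a + b - 1/3.
  reduce S modulo (f_1, f_2):
  remainder b - 2 ≠ 0; add g_3 = b - 2 to the basis.

The other S-polynomials (S(f_1,g_3), S(f_2,g_3)) all reduce to 0 modulo the current basis, so we have a Gröbner basis.
Inter-reduce: drop elements whose leading term is divisible by another's, tail-reduce, and make monic.
Reduced Gröbner basis: {a - 1, b - 2}.

Buchberger on the second generating set:
h_1 = 3ab - 11a + 5, LT = ab.
h_2 = -11ab + 109/3a - 43/3, LT = ab.

S(h_1,h_2): lcm = ab. S = -4/11a + 4/11.
  reduce S modulo (h_1, h_2):
  remainder -4/11a + 4/11 ≠ 0; add k_3 = -4/11a + 4/11 to the basis.

S(h_1,k_3): lcm = ab. S = -11/3a + b + 5/3.
  reduce S modulo (h_1, h_2, k_3):
  remainder b - 2 ≠ 0; add k_4 = b - 2 to the basis.

The other S-polynomials (S(h_2,k_3), S(h_1,k_4), S(h_2,k_4), S(k_3,k_4)) all reduce to 0 modulo the current basis, so we have a Gröbner basis.
Inter-reduce: drop elements whose leading term is divisible by another's, tail-reduce, and make monic.
Reduced Gröbner basis: {a - 1, b - 2}.

Same reduced basis, so the two generating sets span the same ideal.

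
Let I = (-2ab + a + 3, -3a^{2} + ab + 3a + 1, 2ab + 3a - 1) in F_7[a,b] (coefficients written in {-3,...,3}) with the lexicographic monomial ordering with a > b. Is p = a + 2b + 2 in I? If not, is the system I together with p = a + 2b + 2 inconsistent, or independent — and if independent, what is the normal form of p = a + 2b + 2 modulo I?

First compute the reduced Gröbner basis of I by Buchberger's algorithm.
f_1 = -2ab + a + 3, LT = ab.
f_2 = -3a^{2} + ab + 3a + 1, LT = a^{2}.
f_3 = 2ab + 3a - 1, LT = ab.

S(f_1,f_2): lcm = a^{2}b. S = 3a^{2} - 2ab^{2} + ab + 2a - 2b.
  reduce S modulo (f_1, f_2, f_3):
  remainder 2a + 2b - 1 ≠ 0; add h_4 = 2a + 2b - 1 to the basis.

S(f_1,f_3): lcm = ab. S = -2a - 1.
  reduce S modulo (f_1, f_2, f_3, h_4):
  remainder 2b - 2 ≠ 0; add h_5 = 2b - 2 to the basis.

The other S-polynomials (S(f_2,f_3), S(f_1,h_4), S(f_2,h_4), S(f_3,h_4), S(f_1,h_5), S(f_2,h_5), S(f_3,h_5), S(h_4,h_5)) all reduce to 0 modulo the current basis, so we have a Gröbner basis.
Inter-reduce: drop elements whose leading term is divisible by another's, tail-reduce, and make monic.
Reduced Gröbner basis: {a - 3, b - 1}.
Label its elements g_1 = a - 3, g_2 = b - 1.

Reduce p = a + 2b + 2 modulo G:
  leading term a: subtract (1)·g_1 from a + 2b + 2 → 2b - 2
  leading term b: subtract (2)·g_2 from 2b - 2 → 0
  normal form = 0.
Since the normal form is 0, p ∈ I.

a + 2b + 2 lies in I (it reduces to 0).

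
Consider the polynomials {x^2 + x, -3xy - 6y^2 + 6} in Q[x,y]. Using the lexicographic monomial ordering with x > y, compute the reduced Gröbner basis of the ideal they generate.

f_1 = x^2 + x, LT = x^2.
f_2 = -3xy - 6y^2 + 6, LT = xy.

S(f_1,f_2): lcm = x^2y. S = -2xy^2 + xy + 2x.
  leading term xy^2: subtract (2/3y)·f_2 from -2xy^2 + xy + 2x → xy + 2x + 4y^3 - 4y
  leading term xy: subtract (-1/3)·f_2 from xy + 2x + 4y^3 - 4y → 2x + 4y^3 - 2y^2 - 4y + 2
  leading term x: no divisor's leading term divides it; move 2x to the remainder.
  leading term y^3: no divisor's leading term divides it; move 4y^3 to the remainder.
  leading term y^2: no divisor's leading term divides it; move -2y^2 to the remainder.
  leading term y: no divisor's leading term divides it; move -4y to the remainder.
  leading term 1: no divisor's leading term divides it; move 2 to the remainder.
  remainder 2x + 4y^3 - 2y^2 - 4y + 2 ≠ 0; add g_3 = 2x + 4y^3 - 2y^2 - 4y + 2 to the basis.

S(f_1,g_3): lcm = x^2. S = -2xy^3 + xy^2 + 2xy.
  leading term xy^3: subtract (2/3y^2)·f_2 from -2xy^3 + xy^2 + 2xy → xy^2 + 2xy + 4y^4 - 4y^2
  leading term xy^2: subtract (-1/3y)·f_2 from xy^2 + 2xy + 4y^4 - 4y^2 → 2xy + 4y^4 - 2y^3 - 4y^2 + 2y
  leading term xy: subtract (-2/3)·f_2 from 2xy + 4y^4 - 2y^3 - 4y^2 + 2y → 4y^4 - 2y^3 - 8y^2 + 2y + 4
  leading term y^4: no divisor's leading term divides it; move 4y^4 to the remainder.
  leading term y^3: no divisor's leading term divides it; move -2y^3 to the remainder.
  leading term y^2: no divisor's leading term divides it; move -8y^2 to the remainder.
  leading term y: no divisor's leading term divides it; move 2y to the remainder.
  leading term 1: no divisor's leading term divides it; move 4 to the remainder.
  remainder 4y^4 - 2y^3 - 8y^2 + 2y + 4 ≠ 0; add g_4 = 4y^4 - 2y^3 - 8y^2 + 2y + 4 to the basis.

The other S-polynomials (S(f_2,g_3), S(f_1,g_4), S(f_2,g_4), S(g_3,g_4)) all reduce to 0 modulo the current basis, so we have a Gröbner basis.
Inter-reduce: drop elements whose leading term is divisible by another's, tail-reduce, and make monic.

G = {x + 2y^3 - y^2 - 2y + 1, y^4 - 1/2y^3 - 2y^2 + 1/2y + 1}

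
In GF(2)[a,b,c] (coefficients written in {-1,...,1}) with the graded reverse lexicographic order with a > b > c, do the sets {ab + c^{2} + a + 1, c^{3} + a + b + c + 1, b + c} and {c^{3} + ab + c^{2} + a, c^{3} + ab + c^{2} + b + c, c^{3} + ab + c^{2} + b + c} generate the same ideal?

Two ideals are equal iff their reduced Gröbner bases coincide (the reduced basis is unique for a fixed ordering).
Buchberger on the first generating set:
f_1 = ab + c^{2} + a + 1, LT = ab.
f_2 = c^{3} + a + b + c + 1, LT = c^{3}.
f_3 = b + c, LT = b.

S(f_1,f_2): leading monomials are coprime, so the S-polynomial reduces to 0 (Buchberger's first criterion).
S(f_1,f_3): lcm = ab. S = ac + c^{2} + a + 1.
  leading term ac: no divisor's leading term divides it; move ac to the remainder.
  leading term c^{2}: no divisor's leading term divides it; move c^{2} to the remainder.
  leading term a: no divisor's leading term divides it; move a to the remainder.
  leading term 1: no divisor's leading term divides it; move 1 to the remainder.
  remainder ac + c^{2} + a + 1 ≠ 0; add g_4 = ac + c^{2} + a + 1 to the basis.

S(f_2,f_3): leading monomials are coprime, so the S-polynomial reduces to 0 (Buchberger's first criterion).
S(f_1,g_4): lcm = abc. S = bc^{2} + c^{3} + ab + ac + b + c.
  leading term bc^{2}: subtract (c^{2})·f_3 from bc^{2} + c^{3} + ab + ac + b + c → ab + ac + b + c
  leading term ab: subtract (1)·f_1 from ab + ac + b + c → ac + c^{2} + a + b + c + 1
  leading term ac: subtract (1)·g_4 from ac + c^{2} + a + b + c + 1 → b + c
  leading term b: subtract (1)·f_3 from b + c → 0
  remainder 0.

S(f_2,g_4): lcm = ac^{3}. S = c^{4} + ac^{2} + a^{2} + ab + ac + c^{2} + a.
  leading term c^{4}: subtract (c)·f_2 from c^{4} + ac^{2} + a^{2} + ab + ac + c^{2} + a → ac^{2} + a^{2} + ab + bc + a + c
  leading term ac^{2}: subtract (c)·g_4 from ac^{2} + a^{2} + ab + bc + a + c → c^{3} + a^{2} + ab + ac + bc + a
  leading term c^{3}: subtract (1)·f_2 from c^{3} + a^{2} + ab + ac + bc + a → a^{2} + ab + ac + bc + b + c + 1
  leading term a^{2}: no divisor's leading term divides it; move a^{2} to the remainder.
  leading term ab: subtract (1)·f_1 from ab + ac + bc + b + c + 1 → ac + bc + c^{2} + a + b + c
  leading term ac: subtract (1)·g_4 from ac + bc + c^{2} + a + b + c → bc + b + c + 1
  leading term bc: subtract (c)·f_3 from bc + b + c + 1 → c^{2} + b + c + 1
  leading term c^{2}: no divisor's leading term divides it; move c^{2} to the remainder.
  leading term b: subtract (1)·f_3 from b + c + 1 → 1
  leading term 1: no divisor's leading term divides it; move 1 to the remainder.
  remainder a^{2} + c^{2} + 1 ≠ 0; add g_5 = a^{2} + c^{2} + 1 to the basis.

S(f_3,g_4): leading monomials are coprime, so the S-polynomial reduces to 0 (Buchberger's first criterion).
S(f_1,g_5): lcm = a^{2}b. S = ac^{2} + bc^{2} + a^{2} + a + b.
  leading term ac^{2}: subtract (c)·g_4 from ac^{2} + bc^{2} + a^{2} + a + b → bc^{2} + c^{3} + a^{2} + ac + a + b + c
  leading term bc^{2}: subtract (c^{2})·f_3 from bc^{2} + c^{3} + a^{2} + ac + a + b + c → a^{2} + ac + a + b + c
  leading term a^{2}: subtract (1)·g_5 from a^{2} + ac + a + b + c → ac + c^{2} + a + b + c + 1
  leading term ac: subtract (1)·g_4 from ac + c^{2} + a + b + c + 1 → b + c
  leading term b: subtract (1)·f_3 from b + c → 0
  remainder 0.

S(f_2,g_5): leading monomials are coprime, so the S-polynomial reduces to 0 (Buchberger's first criterion).
S(f_3,g_5): leading monomials are coprime, so the S-polynomial reduces to 0 (Buchberger's first criterion).
S(g_4,g_5): lcm = a^{2}c. S = ac^{2} + c^{3} + a^{2} + a + c.
  leading term ac^{2}: subtract (c)·g_4 from ac^{2} + c^{3} + a^{2} + a + c → a^{2} + ac + a
  leading term a^{2}: subtract (1)·g_5 from a^{2} + ac + a → ac + c^{2} + a + 1
  leading term ac: subtract (1)·g_4 from ac + c^{2} + a + 1 → 0
  remainder 0.

Every S-polynomial of the final basis reduces to 0, so we have a Gröbner basis.
Inter-reduce: drop elements whose leading term is divisible by another's, tail-reduce, and make monic.
Reduced Gröbner basis: {c^{3} + a + 1, a^{2} + c^{2} + 1, ac + c^{2} + a + 1, b + c}.

Buchberger on the second generating set:
h_1 = c^{3} + ab + c^{2} + a, LT = c^{3}.
h_2 = c^{3} + ab + c^{2} + b + c, LT = c^{3}.
h_3 = c^{3} + ab + c^{2} + b + c, LT = c^{3}.

S(h_1,h_2): lcm = c^{3}. S = a + b + c.
  leading term a: no divisor's leading term divides it; move a to the remainder.
  leading term b: no divisor's leading term divides it; move b to the remainder.
  leading term c: no divisor's leading term divides it; move c to the remainder.
  remainder a + b + c ≠ 0; add k_4 = a + b + c to the basis.

S(h_1,h_3): lcm = c^{3}. S = a + b + c.
  leading term a: subtract (1)·k_4 from a + b + c → 0
  remainder 0.

S(h_2,h_3): lcm = c^{3}. S = 0.
  remainder 0.

S(h_1,k_4): leading monomials are coprime, so the S-polynomial reduces to 0 (Buchberger's first criterion).
S(h_2,k_4): leading monomials are coprime, so the S-polynomial reduces to 0 (Buchberger's first criterion).
S(h_3,k_4): leading monomials are coprime, so the S-polynomial reduces to 0 (Buchberger's first criterion).
Every S-polynomial of the final basis reduces to 0, so we have a Gröbner basis.
Inter-reduce: drop elements whose leading term is divisible by another's, tail-reduce, and make monic.
Reduced Gröbner basis: {c^{3} + b^{2} + bc + c^{2} + b + c, a + b + c}.

Since the reduced bases disagree, the two ideals are not the same.
The same test decides containment: I ⊆ J iff every generator of I reduces to 0 modulo a Gröbner basis of J.

No, the ideals differ.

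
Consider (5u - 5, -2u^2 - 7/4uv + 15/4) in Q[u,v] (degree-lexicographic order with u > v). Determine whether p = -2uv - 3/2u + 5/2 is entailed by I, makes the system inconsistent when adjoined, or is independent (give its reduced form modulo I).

First compute the reduced Gröbner basis of I by Buchberger's algorithm.
f_1 = 5u - 5, LT = u.
f_2 = -2u^2 - 7/4uv + 15/4, LT = u^2.

S(f_1,f_2): lcm = u^2. S = -7/8uv - u + 15/8.
  reduce S modulo (f_1, f_2):
  remainder -7/8v + 7/8 ≠ 0; add h_3 = -7/8v + 7/8 to the basis.

The other S-polynomials (S(f_1,h_3), S(f_2,h_3)) all reduce to 0 modulo the current basis, so we have a Gröbner basis.
Inter-reduce: drop elements whose leading term is divisible by another's, tail-reduce, and make monic.
Reduced Gröbner basis: {u - 1, v - 1}.
Label its elements g_1 = u - 1, g_2 = v - 1.

Reduce p = -2uv - 3/2u + 5/2 modulo G:
  leading term uv: subtract (-2v)·g_1 from -2uv - 3/2u + 5/2 → -3/2u - 2v + 5/2
  leading term u: subtract (-3/2)·g_1 from -3/2u - 2v + 5/2 → -2v + 1
  leading term v: subtract (-2)·g_2 from -2v + 1 → -1
  leading term 1: no divisor's leading term divides it; move -1 to the remainder.
  normal form = -1.
The normal form is nonzero, so p ∉ I. Since p minus its normal form lies in I, I + (p) = I + (r) where r = -1; decide whether this ideal is the whole ring.
Here r = -1 is a nonzero constant, hence a unit: 1 ∈ I + (p), the Gröbner basis of I + (p) is {1}, and the enlarged system has no common solution — adjoining p is inconsistent.

Ideal membership is decidable via reduction modulo a Gröbner basis.

Adjoining -2uv - 3/2u + 5/2 makes the ideal the whole ring: the system is inconsistent.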